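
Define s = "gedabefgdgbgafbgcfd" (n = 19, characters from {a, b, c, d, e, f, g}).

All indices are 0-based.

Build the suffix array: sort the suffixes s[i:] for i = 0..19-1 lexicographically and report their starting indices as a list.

rank | idx | suffix
   0 |   3 | abefgdgbgafbgcfd
   1 |  12 | afbgcfd
   2 |   4 | befgdgbgafbgcfd
   3 |  10 | bgafbgcfd
   4 |  14 | bgcfd
   5 |  16 | cfd
   6 |  18 | d
   7 |   2 | dabefgdgbgafbgcfd
   8 |   8 | dgbgafbgcfd
   9 |   1 | edabefgdgbgafbgcfd
  10 |   5 | efgdgbgafbgcfd
  11 |  13 | fbgcfd
  12 |  17 | fd
  13 |   6 | fgdgbgafbgcfd
  14 |  11 | gafbgcfd
  15 |   9 | gbgafbgcfd
  16 |  15 | gcfd
  17 |   7 | gdgbgafbgcfd
  18 |   0 | gedabefgdgbgafbgcfd

[3, 12, 4, 10, 14, 16, 18, 2, 8, 1, 5, 13, 17, 6, 11, 9, 15, 7, 0]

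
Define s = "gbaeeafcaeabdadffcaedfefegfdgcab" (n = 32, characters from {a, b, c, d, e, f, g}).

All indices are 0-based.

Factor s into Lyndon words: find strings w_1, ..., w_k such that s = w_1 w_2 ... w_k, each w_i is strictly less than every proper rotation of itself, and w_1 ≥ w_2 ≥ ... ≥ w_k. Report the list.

emit factor 1: 'g' (i=0, period=1)
emit factor 2: 'b' (i=1, period=1)
emit factor 3: 'aeeafc' (i=2, period=6)
emit factor 4: 'ae' (i=8, period=2)
emit factor 5: 'abdadffcaedfefegfdgc' (i=10, period=20)
emit factor 6: 'ab' (i=30, period=2)

["g", "b", "aeeafc", "ae", "abdadffcaedfefegfdgc", "ab"]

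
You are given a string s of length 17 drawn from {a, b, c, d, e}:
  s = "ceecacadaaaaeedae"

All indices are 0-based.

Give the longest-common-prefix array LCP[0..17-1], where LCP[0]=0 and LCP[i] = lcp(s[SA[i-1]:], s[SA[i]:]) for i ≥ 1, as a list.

[0, 3, 2, 1, 1, 1, 2, 0, 2, 1, 0, 2, 0, 1, 1, 1, 2]

rank→(start, suffix):
  0 → (8, 'aaaaeedae')
  1 → (9, 'aaaeedae')
  2 → (10, 'aaeedae')
  3 → (4, 'acadaaaaeedae')
  4 → (6, 'adaaaaeedae')
  5 → (15, 'ae')
  6 → (11, 'aeedae')
  7 → (3, 'cacadaaaaeedae')
  8 → (5, 'cadaaaaeedae')
  9 → (0, 'ceecacadaaaaeedae')
  10 → (7, 'daaaaeedae')
  11 → (14, 'dae')
  12 → (16, 'e')
  13 → (2, 'ecacadaaaaeedae')
  14 → (13, 'edae')
  15 → (1, 'eecacadaaaaeedae')
  16 → (12, 'eedae')

SA = [8, 9, 10, 4, 6, 15, 11, 3, 5, 0, 7, 14, 16, 2, 13, 1, 12]
i: (SA[i-1],SA[i]) lcp shared
  1: (8,9) 3 'aaa'
  2: (9,10) 2 'aa'
  3: (10,4) 1 'a'
  4: (4,6) 1 'a'
  5: (6,15) 1 'a'
  6: (15,11) 2 'ae'
  7: (11,3) 0 ''
  8: (3,5) 2 'ca'
  9: (5,0) 1 'c'
  10: (0,7) 0 ''
  11: (7,14) 2 'da'
  12: (14,16) 0 ''
  13: (16,2) 1 'e'
  14: (2,13) 1 'e'
  15: (13,1) 1 'e'
  16: (1,12) 2 'ee'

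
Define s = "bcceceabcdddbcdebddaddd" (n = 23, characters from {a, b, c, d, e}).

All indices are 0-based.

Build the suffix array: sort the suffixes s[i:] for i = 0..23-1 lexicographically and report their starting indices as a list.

sorted suffixes:
  #0 SA[0]=6  'abcdddbcdebddaddd'
  #1 SA[1]=19  'addd'
  #2 SA[2]=0  'bcceceabcdddbcdebddaddd'
  #3 SA[3]=7  'bcdddbcdebddaddd'
  #4 SA[4]=12  'bcdebddaddd'
  #5 SA[5]=16  'bddaddd'
  #6 SA[6]=1  'cceceabcdddbcdebddaddd'
  #7 SA[7]=8  'cdddbcdebddaddd'
  #8 SA[8]=13  'cdebddaddd'
  #9 SA[9]=4  'ceabcdddbcdebddaddd'
  #10 SA[10]=2  'ceceabcdddbcdebddaddd'
  #11 SA[11]=22  'd'
  #12 SA[12]=18  'daddd'
  #13 SA[13]=11  'dbcdebddaddd'
  #14 SA[14]=21  'dd'
  #15 SA[15]=17  'ddaddd'
  #16 SA[16]=10  'ddbcdebddaddd'
  #17 SA[17]=20  'ddd'
  #18 SA[18]=9  'dddbcdebddaddd'
  #19 SA[19]=14  'debddaddd'
  #20 SA[20]=5  'eabcdddbcdebddaddd'
  #21 SA[21]=15  'ebddaddd'
  #22 SA[22]=3  'eceabcdddbcdebddaddd'

[6, 19, 0, 7, 12, 16, 1, 8, 13, 4, 2, 22, 18, 11, 21, 17, 10, 20, 9, 14, 5, 15, 3]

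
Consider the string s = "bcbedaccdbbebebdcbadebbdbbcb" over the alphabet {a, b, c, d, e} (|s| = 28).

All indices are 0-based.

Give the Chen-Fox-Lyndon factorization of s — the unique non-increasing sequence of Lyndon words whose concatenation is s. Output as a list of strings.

emit factor 1: 'bcbed' (i=0, period=5)
emit factor 2: 'accdbbebebdcbadebbdbbcb' (i=5, period=23)

["bcbed", "accdbbebebdcbadebbdbbcb"]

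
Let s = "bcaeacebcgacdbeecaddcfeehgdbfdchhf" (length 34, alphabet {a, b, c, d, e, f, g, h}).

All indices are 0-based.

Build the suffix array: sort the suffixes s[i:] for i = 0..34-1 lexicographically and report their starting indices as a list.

rank | idx | suffix
   0 |  10 | acdbeecaddcfeehgdbfdchhf
   1 |   4 | acebcgacdbeecaddcfeehgdbfdchhf
   2 |  17 | addcfeehgdbfdchhf
   3 |   2 | aeacebcgacdbeecaddcfeehgdbfdchhf
   4 |   0 | bcaeacebcgacdbeecaddcfeehgdbfdchhf
   5 |   7 | bcgacdbeecaddcfeehgdbfdchhf
   6 |  13 | beecaddcfeehgdbfdchhf
   7 |  27 | bfdchhf
   8 |  16 | caddcfeehgdbfdchhf
   9 |   1 | caeacebcgacdbeecaddcfeehgdbfdchhf
  10 |  11 | cdbeecaddcfeehgdbfdchhf
  11 |   5 | cebcgacdbeecaddcfeehgdbfdchhf
  12 |  20 | cfeehgdbfdchhf
  13 |   8 | cgacdbeecaddcfeehgdbfdchhf
  14 |  30 | chhf
  15 |  12 | dbeecaddcfeehgdbfdchhf
  16 |  26 | dbfdchhf
  17 |  19 | dcfeehgdbfdchhf
  18 |  29 | dchhf
  19 |  18 | ddcfeehgdbfdchhf
  20 |   3 | eacebcgacdbeecaddcfeehgdbfdchhf
  21 |   6 | ebcgacdbeecaddcfeehgdbfdchhf
  22 |  15 | ecaddcfeehgdbfdchhf
  23 |  14 | eecaddcfeehgdbfdchhf
  24 |  22 | eehgdbfdchhf
  25 |  23 | ehgdbfdchhf
  26 |  33 | f
  27 |  28 | fdchhf
  28 |  21 | feehgdbfdchhf
  29 |   9 | gacdbeecaddcfeehgdbfdchhf
  30 |  25 | gdbfdchhf
  31 |  32 | hf
  32 |  24 | hgdbfdchhf
  33 |  31 | hhf

[10, 4, 17, 2, 0, 7, 13, 27, 16, 1, 11, 5, 20, 8, 30, 12, 26, 19, 29, 18, 3, 6, 15, 14, 22, 23, 33, 28, 21, 9, 25, 32, 24, 31]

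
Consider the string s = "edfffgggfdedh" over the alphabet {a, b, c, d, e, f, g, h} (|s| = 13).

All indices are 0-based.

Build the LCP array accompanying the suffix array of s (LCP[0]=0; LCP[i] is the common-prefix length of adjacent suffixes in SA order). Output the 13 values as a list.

[0, 1, 1, 0, 2, 0, 1, 2, 1, 0, 1, 2, 0]

sorted suffixes:
  #0 SA[0]=9  'dedh'
  #1 SA[1]=1  'dfffgggfdedh'
  #2 SA[2]=11  'dh'
  #3 SA[3]=0  'edfffgggfdedh'
  #4 SA[4]=10  'edh'
  #5 SA[5]=8  'fdedh'
  #6 SA[6]=2  'fffgggfdedh'
  #7 SA[7]=3  'ffgggfdedh'
  #8 SA[8]=4  'fgggfdedh'
  #9 SA[9]=7  'gfdedh'
  #10 SA[10]=6  'ggfdedh'
  #11 SA[11]=5  'gggfdedh'
  #12 SA[12]=12  'h'

SA = [9, 1, 11, 0, 10, 8, 2, 3, 4, 7, 6, 5, 12]
rank  pair      lcp
   1  s[9:],s[1:]  1  'd'
   2  s[1:],s[11:]  1  'd'
   3  s[11:],s[0:]  0  ''
   4  s[0:],s[10:]  2  'ed'
   5  s[10:],s[8:]  0  ''
   6  s[8:],s[2:]  1  'f'
   7  s[2:],s[3:]  2  'ff'
   8  s[3:],s[4:]  1  'f'
   9  s[4:],s[7:]  0  ''
  10  s[7:],s[6:]  1  'g'
  11  s[6:],s[5:]  2  'gg'
  12  s[5:],s[12:]  0  ''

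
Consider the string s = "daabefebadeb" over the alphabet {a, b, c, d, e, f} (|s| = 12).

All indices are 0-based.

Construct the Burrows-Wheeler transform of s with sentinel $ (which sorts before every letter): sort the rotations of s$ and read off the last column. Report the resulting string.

bdabeea$adfbe

rank  rotation       last
    0  $daabefebadeb  b
    1  aabefebadeb$d  d
    2  abefebadeb$da  a
    3  adeb$daabefeb  b
    4  b$daabefebade  e
    5  badeb$daabefe  e
    6  befebadeb$daa  a
    7  daabefebadeb$  $
    8  deb$daabefeba  a
    9  eb$daabefebad  d
   10  ebadeb$daabef  f
   11  efebadeb$daab  b
   12  febadeb$daabe  e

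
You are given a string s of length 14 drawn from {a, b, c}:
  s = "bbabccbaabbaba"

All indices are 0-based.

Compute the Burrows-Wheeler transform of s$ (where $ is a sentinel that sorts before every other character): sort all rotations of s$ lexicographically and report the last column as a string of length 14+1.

rank  rotation         last
    0  $bbabccbaabbaba  a
    1  a$bbabccbaabbab  b
    2  aabbaba$bbabccb  b
    3  aba$bbabccbaabb  b
    4  abbaba$bbabccba  a
    5  abccbaabbaba$bb  b
    6  ba$bbabccbaabba  a
    7  baabbaba$bbabcc  c
    8  baba$bbabccbaab  b
    9  babccbaabbaba$b  b
   10  bbaba$bbabccbaa  a
   11  bbabccbaabbaba$  $
   12  bccbaabbaba$bba  a
   13  cbaabbaba$bbabc  c
   14  ccbaabbaba$bbab  b

abbbabacbba$acb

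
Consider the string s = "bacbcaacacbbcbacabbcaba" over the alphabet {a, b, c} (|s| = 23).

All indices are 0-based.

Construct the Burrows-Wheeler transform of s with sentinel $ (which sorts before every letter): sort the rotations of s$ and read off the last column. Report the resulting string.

rank  rotation                  last
    0  $bacbcaacacbbcbacabbcaba  a
    1  a$bacbcaacacbbcbacabbcab  b
    2  aacacbbcbacabbcaba$bacbc  c
    3  aba$bacbcaacacbbcbacabbc  c
    4  abbcaba$bacbcaacacbbcbac  c
    5  acabbcaba$bacbcaacacbbcb  b
    6  acacbbcbacabbcaba$bacbca  a
    7  acbbcbacabbcaba$bacbcaac  c
    8  acbcaacacbbcbacabbcaba$b  b
    9  ba$bacbcaacacbbcbacabbca  a
   10  bacabbcaba$bacbcaacacbbc  c
   11  bacbcaacacbbcbacabbcaba$  $
   12  bbcaba$bacbcaacacbbcbaca  a
   13  bbcbacabbcaba$bacbcaacac  c
   14  bcaacacbbcbacabbcaba$bac  c
   15  bcaba$bacbcaacacbbcbacab  b
   16  bcbacabbcaba$bacbcaacacb  b
   17  caacacbbcbacabbcaba$bacb  b
   18  caba$bacbcaacacbbcbacabb  b
   19  cabbcaba$bacbcaacacbbcba  a
   20  cacbbcbacabbcaba$bacbcaa  a
   21  cbacabbcaba$bacbcaacacbb  b
   22  cbbcbacabbcaba$bacbcaaca  a
   23  cbcaacacbbcbacabbcaba$ba  a

abcccbacbac$accbbbbaabaa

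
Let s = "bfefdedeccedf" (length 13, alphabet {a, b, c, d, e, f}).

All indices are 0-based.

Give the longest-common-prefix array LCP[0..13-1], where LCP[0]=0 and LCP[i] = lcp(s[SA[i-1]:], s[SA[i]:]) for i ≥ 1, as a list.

[0, 0, 1, 0, 2, 1, 0, 1, 2, 1, 0, 1, 1]

rank | idx | suffix
   0 |   0 | bfefdedeccedf
   1 |   8 | ccedf
   2 |   9 | cedf
   3 |   6 | deccedf
   4 |   4 | dedeccedf
   5 |  11 | df
   6 |   7 | eccedf
   7 |   5 | edeccedf
   8 |  10 | edf
   9 |   2 | efdedeccedf
  10 |  12 | f
  11 |   3 | fdedeccedf
  12 |   1 | fefdedeccedf

SA = [0, 8, 9, 6, 4, 11, 7, 5, 10, 2, 12, 3, 1]
rank  pair      lcp
   1  s[0:],s[8:]  0  ''
   2  s[8:],s[9:]  1  'c'
   3  s[9:],s[6:]  0  ''
   4  s[6:],s[4:]  2  'de'
   5  s[4:],s[11:]  1  'd'
   6  s[11:],s[7:]  0  ''
   7  s[7:],s[5:]  1  'e'
   8  s[5:],s[10:]  2  'ed'
   9  s[10:],s[2:]  1  'e'
  10  s[2:],s[12:]  0  ''
  11  s[12:],s[3:]  1  'f'
  12  s[3:],s[1:]  1  'f'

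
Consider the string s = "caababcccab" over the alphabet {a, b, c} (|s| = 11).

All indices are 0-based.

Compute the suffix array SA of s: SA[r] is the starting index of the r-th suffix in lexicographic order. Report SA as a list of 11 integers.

rank | idx | suffix
   0 |   1 | aababcccab
   1 |   9 | ab
   2 |   2 | ababcccab
   3 |   4 | abcccab
   4 |  10 | b
   5 |   3 | babcccab
   6 |   5 | bcccab
   7 |   0 | caababcccab
   8 |   8 | cab
   9 |   7 | ccab
  10 |   6 | cccab

[1, 9, 2, 4, 10, 3, 5, 0, 8, 7, 6]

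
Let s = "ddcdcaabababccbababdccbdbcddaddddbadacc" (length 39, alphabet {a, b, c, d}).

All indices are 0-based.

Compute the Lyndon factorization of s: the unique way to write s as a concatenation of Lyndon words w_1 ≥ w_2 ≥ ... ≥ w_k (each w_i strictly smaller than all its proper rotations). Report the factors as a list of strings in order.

["d", "d", "cd", "c", "aabababccbababdccbdbcddaddddbadacc"]

emit factor 1: 'd' (i=0, period=1)
emit factor 2: 'd' (i=1, period=1)
emit factor 3: 'cd' (i=2, period=2)
emit factor 4: 'c' (i=4, period=1)
emit factor 5: 'aabababccbababdccbdbcddaddddbadacc' (i=5, period=34)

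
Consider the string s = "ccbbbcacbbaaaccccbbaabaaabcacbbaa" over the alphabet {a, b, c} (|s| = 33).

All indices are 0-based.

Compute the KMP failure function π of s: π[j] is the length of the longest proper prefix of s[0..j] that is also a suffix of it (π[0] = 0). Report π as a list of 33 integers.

π[0] = 0
j=1 s[j]='c': π[1]=1 (border 'c')
j=2 s[j]='b': k: 1→0; π[2]=0 (border '')
j=3 s[j]='b': π[3]=0 (border '')
j=4 s[j]='b': π[4]=0 (border '')
j=5 s[j]='c': π[5]=1 (border 'c')
j=6 s[j]='a': k: 1→0; π[6]=0 (border '')
j=7 s[j]='c': π[7]=1 (border 'c')
j=8 s[j]='b': k: 1→0; π[8]=0 (border '')
j=9 s[j]='b': π[9]=0 (border '')
j=10 s[j]='a': π[10]=0 (border '')
j=11 s[j]='a': π[11]=0 (border '')
j=12 s[j]='a': π[12]=0 (border '')
j=13 s[j]='c': π[13]=1 (border 'c')
j=14 s[j]='c': π[14]=2 (border 'cc')
j=15 s[j]='c': k: 2→1; π[15]=2 (border 'cc')
j=16 s[j]='c': k: 2→1; π[16]=2 (border 'cc')
j=17 s[j]='b': π[17]=3 (border 'ccb')
j=18 s[j]='b': π[18]=4 (border 'ccbb')
j=19 s[j]='a': k: 4→0; π[19]=0 (border '')
j=20 s[j]='a': π[20]=0 (border '')
j=21 s[j]='b': π[21]=0 (border '')
j=22 s[j]='a': π[22]=0 (border '')
j=23 s[j]='a': π[23]=0 (border '')
j=24 s[j]='a': π[24]=0 (border '')
j=25 s[j]='b': π[25]=0 (border '')
j=26 s[j]='c': π[26]=1 (border 'c')
j=27 s[j]='a': k: 1→0; π[27]=0 (border '')
j=28 s[j]='c': π[28]=1 (border 'c')
j=29 s[j]='b': k: 1→0; π[29]=0 (border '')
j=30 s[j]='b': π[30]=0 (border '')
j=31 s[j]='a': π[31]=0 (border '')
j=32 s[j]='a': π[32]=0 (border '')

[0, 1, 0, 0, 0, 1, 0, 1, 0, 0, 0, 0, 0, 1, 2, 2, 2, 3, 4, 0, 0, 0, 0, 0, 0, 0, 1, 0, 1, 0, 0, 0, 0]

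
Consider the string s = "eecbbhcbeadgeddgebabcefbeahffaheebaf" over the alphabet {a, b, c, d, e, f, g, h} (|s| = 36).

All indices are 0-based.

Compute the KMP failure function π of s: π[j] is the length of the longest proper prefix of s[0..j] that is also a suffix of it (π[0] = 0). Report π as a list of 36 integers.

[0, 1, 0, 0, 0, 0, 0, 0, 1, 0, 0, 0, 1, 0, 0, 0, 1, 0, 0, 0, 0, 1, 0, 0, 1, 0, 0, 0, 0, 0, 0, 1, 2, 0, 0, 0]

π[0] = 0
j=1 s[j]='e': π[1]=1 (border 'e')
j=2 s[j]='c': k: 1→0; π[2]=0 (border '')
j=3 s[j]='b': π[3]=0 (border '')
j=4 s[j]='b': π[4]=0 (border '')
j=5 s[j]='h': π[5]=0 (border '')
j=6 s[j]='c': π[6]=0 (border '')
j=7 s[j]='b': π[7]=0 (border '')
j=8 s[j]='e': π[8]=1 (border 'e')
j=9 s[j]='a': k: 1→0; π[9]=0 (border '')
j=10 s[j]='d': π[10]=0 (border '')
j=11 s[j]='g': π[11]=0 (border '')
j=12 s[j]='e': π[12]=1 (border 'e')
j=13 s[j]='d': k: 1→0; π[13]=0 (border '')
j=14 s[j]='d': π[14]=0 (border '')
j=15 s[j]='g': π[15]=0 (border '')
j=16 s[j]='e': π[16]=1 (border 'e')
j=17 s[j]='b': k: 1→0; π[17]=0 (border '')
j=18 s[j]='a': π[18]=0 (border '')
j=19 s[j]='b': π[19]=0 (border '')
j=20 s[j]='c': π[20]=0 (border '')
j=21 s[j]='e': π[21]=1 (border 'e')
j=22 s[j]='f': k: 1→0; π[22]=0 (border '')
j=23 s[j]='b': π[23]=0 (border '')
j=24 s[j]='e': π[24]=1 (border 'e')
j=25 s[j]='a': k: 1→0; π[25]=0 (border '')
j=26 s[j]='h': π[26]=0 (border '')
j=27 s[j]='f': π[27]=0 (border '')
j=28 s[j]='f': π[28]=0 (border '')
j=29 s[j]='a': π[29]=0 (border '')
j=30 s[j]='h': π[30]=0 (border '')
j=31 s[j]='e': π[31]=1 (border 'e')
j=32 s[j]='e': π[32]=2 (border 'ee')
j=33 s[j]='b': k: 2→1→0; π[33]=0 (border '')
j=34 s[j]='a': π[34]=0 (border '')
j=35 s[j]='f': π[35]=0 (border '')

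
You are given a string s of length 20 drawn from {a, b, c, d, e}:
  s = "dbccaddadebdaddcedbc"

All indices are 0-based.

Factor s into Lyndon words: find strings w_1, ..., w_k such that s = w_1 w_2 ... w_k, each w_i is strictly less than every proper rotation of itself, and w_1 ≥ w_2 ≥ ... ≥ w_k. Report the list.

emit factor 1: 'd' (i=0, period=1)
emit factor 2: 'bcc' (i=1, period=3)
emit factor 3: 'addadebdaddcedbc' (i=4, period=16)

["d", "bcc", "addadebdaddcedbc"]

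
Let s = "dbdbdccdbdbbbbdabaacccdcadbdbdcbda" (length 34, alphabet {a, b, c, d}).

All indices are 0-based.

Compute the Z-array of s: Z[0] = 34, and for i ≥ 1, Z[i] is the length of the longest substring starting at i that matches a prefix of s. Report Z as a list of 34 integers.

Z[0]=34
i=1: fresh scan; Z[1]=0
i=2: fresh scan; Z[2]=3 extend→box=[2,5)
i=3: min(r-i=2, Z[1]=0)=0; Z[3]=0
i=4: min(r-i=1, Z[2]=3)=1; Z[4]=1
i=5: fresh scan; Z[5]=0
i=6: fresh scan; Z[6]=0
i=7: fresh scan; Z[7]=4 extend→box=[7,11)
i=8: min(r-i=3, Z[1]=0)=0; Z[8]=0
i=9: min(r-i=2, Z[2]=3)=2; Z[9]=2
i=10: min(r-i=1, Z[3]=0)=0; Z[10]=0
i=11: fresh scan; Z[11]=0
i=12: fresh scan; Z[12]=0
i=13: fresh scan; Z[13]=0
i=14: fresh scan; Z[14]=1 extend→box=[14,15)
i=15: fresh scan; Z[15]=0
i=16: fresh scan; Z[16]=0
i=17: fresh scan; Z[17]=0
i=18: fresh scan; Z[18]=0
i=19: fresh scan; Z[19]=0
i=20: fresh scan; Z[20]=0
i=21: fresh scan; Z[21]=0
i=22: fresh scan; Z[22]=1 extend→box=[22,23)
i=23: fresh scan; Z[23]=0
i=24: fresh scan; Z[24]=0
i=25: fresh scan; Z[25]=6 extend→box=[25,31)
i=26: min(r-i=5, Z[1]=0)=0; Z[26]=0
i=27: min(r-i=4, Z[2]=3)=3; Z[27]=3
i=28: min(r-i=3, Z[3]=0)=0; Z[28]=0
i=29: min(r-i=2, Z[4]=1)=1; Z[29]=1
i=30: min(r-i=1, Z[5]=0)=0; Z[30]=0
i=31: fresh scan; Z[31]=0
i=32: fresh scan; Z[32]=1 extend→box=[32,33)
i=33: fresh scan; Z[33]=0

[34, 0, 3, 0, 1, 0, 0, 4, 0, 2, 0, 0, 0, 0, 1, 0, 0, 0, 0, 0, 0, 0, 1, 0, 0, 6, 0, 3, 0, 1, 0, 0, 1, 0]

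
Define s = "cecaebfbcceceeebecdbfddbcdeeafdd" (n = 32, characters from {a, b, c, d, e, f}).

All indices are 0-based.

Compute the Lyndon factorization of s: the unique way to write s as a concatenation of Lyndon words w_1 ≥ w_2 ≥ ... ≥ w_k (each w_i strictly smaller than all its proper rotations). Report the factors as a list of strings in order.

["ce", "c", "aebfbcceceeebecdbfddbcdeeafdd"]

emit factor 1: 'ce' (i=0, period=2)
emit factor 2: 'c' (i=2, period=1)
emit factor 3: 'aebfbcceceeebecdbfddbcdeeafdd' (i=3, period=29)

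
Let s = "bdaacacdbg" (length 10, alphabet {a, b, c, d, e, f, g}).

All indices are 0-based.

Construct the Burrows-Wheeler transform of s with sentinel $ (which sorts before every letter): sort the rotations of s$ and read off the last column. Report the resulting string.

gdac$daabcb

rank  rotation     last
    0  $bdaacacdbg  g
    1  aacacdbg$bd  d
    2  acacdbg$bda  a
    3  acdbg$bdaac  c
    4  bdaacacdbg$  $
    5  bg$bdaacacd  d
    6  cacdbg$bdaa  a
    7  cdbg$bdaaca  a
    8  daacacdbg$b  b
    9  dbg$bdaacac  c
   10  g$bdaacacdb  b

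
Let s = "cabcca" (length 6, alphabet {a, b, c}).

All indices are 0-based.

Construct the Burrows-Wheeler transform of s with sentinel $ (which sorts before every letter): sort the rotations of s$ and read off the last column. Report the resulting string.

rank  rotation last
    0  $cabcca  a
    1  a$cabcc  c
    2  abcca$c  c
    3  bcca$ca  a
    4  ca$cabc  c
    5  cabcca$  $
    6  cca$cab  b

accac$b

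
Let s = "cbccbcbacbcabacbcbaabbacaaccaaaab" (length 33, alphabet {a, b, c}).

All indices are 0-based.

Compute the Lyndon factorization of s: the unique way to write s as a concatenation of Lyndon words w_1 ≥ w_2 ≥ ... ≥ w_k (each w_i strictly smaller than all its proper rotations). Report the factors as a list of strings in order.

emit factor 1: 'c' (i=0, period=1)
emit factor 2: 'bcc' (i=1, period=3)
emit factor 3: 'bc' (i=4, period=2)
emit factor 4: 'b' (i=6, period=1)
emit factor 5: 'acbc' (i=7, period=4)
emit factor 6: 'abacbcb' (i=11, period=7)
emit factor 7: 'aabbacaacc' (i=18, period=10)
emit factor 8: 'aaaab' (i=28, period=5)

["c", "bcc", "bc", "b", "acbc", "abacbcb", "aabbacaacc", "aaaab"]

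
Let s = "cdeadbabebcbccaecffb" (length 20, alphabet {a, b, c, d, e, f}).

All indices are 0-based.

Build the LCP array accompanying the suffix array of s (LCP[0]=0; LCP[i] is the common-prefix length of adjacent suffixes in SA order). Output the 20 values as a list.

sorted suffixes:
  #0 SA[0]=6  'abebcbccaecffb'
  #1 SA[1]=3  'adbabebcbccaecffb'
  #2 SA[2]=14  'aecffb'
  #3 SA[3]=19  'b'
  #4 SA[4]=5  'babebcbccaecffb'
  #5 SA[5]=9  'bcbccaecffb'
  #6 SA[6]=11  'bccaecffb'
  #7 SA[7]=7  'bebcbccaecffb'
  #8 SA[8]=13  'caecffb'
  #9 SA[9]=10  'cbccaecffb'
  #10 SA[10]=12  'ccaecffb'
  #11 SA[11]=0  'cdeadbabebcbccaecffb'
  #12 SA[12]=16  'cffb'
  #13 SA[13]=4  'dbabebcbccaecffb'
  #14 SA[14]=1  'deadbabebcbccaecffb'
  #15 SA[15]=2  'eadbabebcbccaecffb'
  #16 SA[16]=8  'ebcbccaecffb'
  #17 SA[17]=15  'ecffb'
  #18 SA[18]=18  'fb'
  #19 SA[19]=17  'ffb'

SA = [6, 3, 14, 19, 5, 9, 11, 7, 13, 10, 12, 0, 16, 4, 1, 2, 8, 15, 18, 17]
rank  pair      lcp
   1  s[6:],s[3:]  1  'a'
   2  s[3:],s[14:]  1  'a'
   3  s[14:],s[19:]  0  ''
   4  s[19:],s[5:]  1  'b'
   5  s[5:],s[9:]  1  'b'
   6  s[9:],s[11:]  2  'bc'
   7  s[11:],s[7:]  1  'b'
   8  s[7:],s[13:]  0  ''
   9  s[13:],s[10:]  1  'c'
  10  s[10:],s[12:]  1  'c'
  11  s[12:],s[0:]  1  'c'
  12  s[0:],s[16:]  1  'c'
  13  s[16:],s[4:]  0  ''
  14  s[4:],s[1:]  1  'd'
  15  s[1:],s[2:]  0  ''
  16  s[2:],s[8:]  1  'e'
  17  s[8:],s[15:]  1  'e'
  18  s[15:],s[18:]  0  ''
  19  s[18:],s[17:]  1  'f'

[0, 1, 1, 0, 1, 1, 2, 1, 0, 1, 1, 1, 1, 0, 1, 0, 1, 1, 0, 1]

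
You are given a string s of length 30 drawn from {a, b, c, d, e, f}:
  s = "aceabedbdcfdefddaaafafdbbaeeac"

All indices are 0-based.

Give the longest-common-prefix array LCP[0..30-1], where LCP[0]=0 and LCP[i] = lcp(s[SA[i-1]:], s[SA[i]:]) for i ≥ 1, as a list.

[0, 2, 1, 1, 2, 1, 1, 2, 0, 1, 1, 1, 0, 1, 1, 0, 1, 2, 1, 1, 1, 0, 2, 1, 1, 1, 0, 1, 2, 2]

rank→(start, suffix):
  0 → (16, 'aaafafdbbaeeac')
  1 → (17, 'aafafdbbaeeac')
  2 → (3, 'abedbdcfdefddaaafafdbbaeeac')
  3 → (28, 'ac')
  4 → (0, 'aceabedbdcfdefddaaafafdbbaeeac')
  5 → (25, 'aeeac')
  6 → (18, 'afafdbbaeeac')
  7 → (20, 'afdbbaeeac')
  8 → (24, 'baeeac')
  9 → (23, 'bbaeeac')
  10 → (7, 'bdcfdefddaaafafdbbaeeac')
  11 → (4, 'bedbdcfdefddaaafafdbbaeeac')
  12 → (29, 'c')
  13 → (1, 'ceabedbdcfdefddaaafafdbbaeeac')
  14 → (9, 'cfdefddaaafafdbbaeeac')
  15 → (15, 'daaafafdbbaeeac')
  16 → (22, 'dbbaeeac')
  17 → (6, 'dbdcfdefddaaafafdbbaeeac')
  18 → (8, 'dcfdefddaaafafdbbaeeac')
  19 → (14, 'ddaaafafdbbaeeac')
  20 → (11, 'defddaaafafdbbaeeac')
  21 → (2, 'eabedbdcfdefddaaafafdbbaeeac')
  22 → (27, 'eac')
  23 → (5, 'edbdcfdefddaaafafdbbaeeac')
  24 → (26, 'eeac')
  25 → (12, 'efddaaafafdbbaeeac')
  26 → (19, 'fafdbbaeeac')
  27 → (21, 'fdbbaeeac')
  28 → (13, 'fddaaafafdbbaeeac')
  29 → (10, 'fdefddaaafafdbbaeeac')

SA = [16, 17, 3, 28, 0, 25, 18, 20, 24, 23, 7, 4, 29, 1, 9, 15, 22, 6, 8, 14, 11, 2, 27, 5, 26, 12, 19, 21, 13, 10]
rank  pair      lcp
   1  s[16:],s[17:]  2  'aa'
   2  s[17:],s[3:]  1  'a'
   3  s[3:],s[28:]  1  'a'
   4  s[28:],s[0:]  2  'ac'
   5  s[0:],s[25:]  1  'a'
   6  s[25:],s[18:]  1  'a'
   7  s[18:],s[20:]  2  'af'
   8  s[20:],s[24:]  0  ''
   9  s[24:],s[23:]  1  'b'
  10  s[23:],s[7:]  1  'b'
  11  s[7:],s[4:]  1  'b'
  12  s[4:],s[29:]  0  ''
  13  s[29:],s[1:]  1  'c'
  14  s[1:],s[9:]  1  'c'
  15  s[9:],s[15:]  0  ''
  16  s[15:],s[22:]  1  'd'
  17  s[22:],s[6:]  2  'db'
  18  s[6:],s[8:]  1  'd'
  19  s[8:],s[14:]  1  'd'
  20  s[14:],s[11:]  1  'd'
  21  s[11:],s[2:]  0  ''
  22  s[2:],s[27:]  2  'ea'
  23  s[27:],s[5:]  1  'e'
  24  s[5:],s[26:]  1  'e'
  25  s[26:],s[12:]  1  'e'
  26  s[12:],s[19:]  0  ''
  27  s[19:],s[21:]  1  'f'
  28  s[21:],s[13:]  2  'fd'
  29  s[13:],s[10:]  2  'fd'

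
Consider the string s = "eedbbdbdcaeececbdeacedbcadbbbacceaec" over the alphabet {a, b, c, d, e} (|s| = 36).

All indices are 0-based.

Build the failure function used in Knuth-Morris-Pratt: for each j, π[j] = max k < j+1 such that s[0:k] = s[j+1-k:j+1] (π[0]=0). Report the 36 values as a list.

[0, 1, 0, 0, 0, 0, 0, 0, 0, 0, 1, 2, 0, 1, 0, 0, 0, 1, 0, 0, 1, 0, 0, 0, 0, 0, 0, 0, 0, 0, 0, 0, 1, 0, 1, 0]

π[0] = 0
j=1 s[j]='e': π[1]=1 (border 'e')
j=2 s[j]='d': k: 1→0; π[2]=0 (border '')
j=3 s[j]='b': π[3]=0 (border '')
j=4 s[j]='b': π[4]=0 (border '')
j=5 s[j]='d': π[5]=0 (border '')
j=6 s[j]='b': π[6]=0 (border '')
j=7 s[j]='d': π[7]=0 (border '')
j=8 s[j]='c': π[8]=0 (border '')
j=9 s[j]='a': π[9]=0 (border '')
j=10 s[j]='e': π[10]=1 (border 'e')
j=11 s[j]='e': π[11]=2 (border 'ee')
j=12 s[j]='c': k: 2→1→0; π[12]=0 (border '')
j=13 s[j]='e': π[13]=1 (border 'e')
j=14 s[j]='c': k: 1→0; π[14]=0 (border '')
j=15 s[j]='b': π[15]=0 (border '')
j=16 s[j]='d': π[16]=0 (border '')
j=17 s[j]='e': π[17]=1 (border 'e')
j=18 s[j]='a': k: 1→0; π[18]=0 (border '')
j=19 s[j]='c': π[19]=0 (border '')
j=20 s[j]='e': π[20]=1 (border 'e')
j=21 s[j]='d': k: 1→0; π[21]=0 (border '')
j=22 s[j]='b': π[22]=0 (border '')
j=23 s[j]='c': π[23]=0 (border '')
j=24 s[j]='a': π[24]=0 (border '')
j=25 s[j]='d': π[25]=0 (border '')
j=26 s[j]='b': π[26]=0 (border '')
j=27 s[j]='b': π[27]=0 (border '')
j=28 s[j]='b': π[28]=0 (border '')
j=29 s[j]='a': π[29]=0 (border '')
j=30 s[j]='c': π[30]=0 (border '')
j=31 s[j]='c': π[31]=0 (border '')
j=32 s[j]='e': π[32]=1 (border 'e')
j=33 s[j]='a': k: 1→0; π[33]=0 (border '')
j=34 s[j]='e': π[34]=1 (border 'e')
j=35 s[j]='c': k: 1→0; π[35]=0 (border '')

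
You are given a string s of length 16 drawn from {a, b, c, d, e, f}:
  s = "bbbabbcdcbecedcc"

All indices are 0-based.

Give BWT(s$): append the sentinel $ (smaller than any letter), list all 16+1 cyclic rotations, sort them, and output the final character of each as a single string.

rank  rotation           last
    0  $bbbabbcdcbecedcc  c
    1  abbcdcbecedcc$bbb  b
    2  babbcdcbecedcc$bb  b
    3  bbabbcdcbecedcc$b  b
    4  bbbabbcdcbecedcc$  $
    5  bbcdcbecedcc$bbba  a
    6  bcdcbecedcc$bbbab  b
    7  becedcc$bbbabbcdc  c
    8  c$bbbabbcdcbecedc  c
    9  cbecedcc$bbbabbcd  d
   10  cc$bbbabbcdcbeced  d
   11  cdcbecedcc$bbbabb  b
   12  cedcc$bbbabbcdcbe  e
   13  dcbecedcc$bbbabbc  c
   14  dcc$bbbabbcdcbece  e
   15  ecedcc$bbbabbcdcb  b
   16  edcc$bbbabbcdcbec  c

cbbb$abccddbecebc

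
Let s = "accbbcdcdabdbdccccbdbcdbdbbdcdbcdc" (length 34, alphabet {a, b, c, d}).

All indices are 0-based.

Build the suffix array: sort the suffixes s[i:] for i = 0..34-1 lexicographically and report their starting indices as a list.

[9, 0, 3, 25, 20, 30, 4, 23, 18, 10, 12, 26, 33, 2, 17, 1, 16, 15, 14, 7, 28, 21, 31, 5, 8, 24, 19, 29, 22, 11, 32, 13, 6, 27]

rank→(start, suffix):
  0 → (9, 'abdbdccccbdbcdbdbbdcdbcdc')
  1 → (0, 'accbbcdcdabdbdccccbdbcdbdbbdcdbcdc')
  2 → (3, 'bbcdcdabdbdccccbdbcdbdbbdcdbcdc')
  3 → (25, 'bbdcdbcdc')
  4 → (20, 'bcdbdbbdcdbcdc')
  5 → (30, 'bcdc')
  6 → (4, 'bcdcdabdbdccccbdbcdbdbbdcdbcdc')
  7 → (23, 'bdbbdcdbcdc')
  8 → (18, 'bdbcdbdbbdcdbcdc')
  9 → (10, 'bdbdccccbdbcdbdbbdcdbcdc')
  10 → (12, 'bdccccbdbcdbdbbdcdbcdc')
  11 → (26, 'bdcdbcdc')
  12 → (33, 'c')
  13 → (2, 'cbbcdcdabdbdccccbdbcdbdbbdcdbcdc')
  14 → (17, 'cbdbcdbdbbdcdbcdc')
  15 → (1, 'ccbbcdcdabdbdccccbdbcdbdbbdcdbcdc')
  16 → (16, 'ccbdbcdbdbbdcdbcdc')
  17 → (15, 'cccbdbcdbdbbdcdbcdc')
  18 → (14, 'ccccbdbcdbdbbdcdbcdc')
  19 → (7, 'cdabdbdccccbdbcdbdbbdcdbcdc')
  20 → (28, 'cdbcdc')
  21 → (21, 'cdbdbbdcdbcdc')
  22 → (31, 'cdc')
  23 → (5, 'cdcdabdbdccccbdbcdbdbbdcdbcdc')
  24 → (8, 'dabdbdccccbdbcdbdbbdcdbcdc')
  25 → (24, 'dbbdcdbcdc')
  26 → (19, 'dbcdbdbbdcdbcdc')
  27 → (29, 'dbcdc')
  28 → (22, 'dbdbbdcdbcdc')
  29 → (11, 'dbdccccbdbcdbdbbdcdbcdc')
  30 → (32, 'dc')
  31 → (13, 'dccccbdbcdbdbbdcdbcdc')
  32 → (6, 'dcdabdbdccccbdbcdbdbbdcdbcdc')
  33 → (27, 'dcdbcdc')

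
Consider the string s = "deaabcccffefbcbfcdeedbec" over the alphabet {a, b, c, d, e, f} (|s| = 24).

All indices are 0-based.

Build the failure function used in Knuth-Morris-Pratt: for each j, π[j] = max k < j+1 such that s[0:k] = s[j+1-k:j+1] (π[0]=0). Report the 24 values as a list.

[0, 0, 0, 0, 0, 0, 0, 0, 0, 0, 0, 0, 0, 0, 0, 0, 0, 1, 2, 0, 1, 0, 0, 0]

π[0] = 0
j=1 s[j]='e': π[1]=0 (border '')
j=2 s[j]='a': π[2]=0 (border '')
j=3 s[j]='a': π[3]=0 (border '')
j=4 s[j]='b': π[4]=0 (border '')
j=5 s[j]='c': π[5]=0 (border '')
j=6 s[j]='c': π[6]=0 (border '')
j=7 s[j]='c': π[7]=0 (border '')
j=8 s[j]='f': π[8]=0 (border '')
j=9 s[j]='f': π[9]=0 (border '')
j=10 s[j]='e': π[10]=0 (border '')
j=11 s[j]='f': π[11]=0 (border '')
j=12 s[j]='b': π[12]=0 (border '')
j=13 s[j]='c': π[13]=0 (border '')
j=14 s[j]='b': π[14]=0 (border '')
j=15 s[j]='f': π[15]=0 (border '')
j=16 s[j]='c': π[16]=0 (border '')
j=17 s[j]='d': π[17]=1 (border 'd')
j=18 s[j]='e': π[18]=2 (border 'de')
j=19 s[j]='e': k: 2→0; π[19]=0 (border '')
j=20 s[j]='d': π[20]=1 (border 'd')
j=21 s[j]='b': k: 1→0; π[21]=0 (border '')
j=22 s[j]='e': π[22]=0 (border '')
j=23 s[j]='c': π[23]=0 (border '')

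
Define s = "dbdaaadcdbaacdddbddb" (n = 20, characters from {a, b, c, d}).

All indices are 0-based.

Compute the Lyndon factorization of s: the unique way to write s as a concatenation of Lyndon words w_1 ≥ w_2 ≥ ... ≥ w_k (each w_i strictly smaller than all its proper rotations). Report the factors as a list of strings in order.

emit factor 1: 'd' (i=0, period=1)
emit factor 2: 'bd' (i=1, period=2)
emit factor 3: 'aaadcdbaacdddbddb' (i=3, period=17)

["d", "bd", "aaadcdbaacdddbddb"]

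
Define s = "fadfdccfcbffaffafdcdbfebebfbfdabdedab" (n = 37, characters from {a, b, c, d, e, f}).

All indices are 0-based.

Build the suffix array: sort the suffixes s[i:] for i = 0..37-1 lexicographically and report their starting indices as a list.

rank→(start, suffix):
  0 → (35, 'ab')
  1 → (30, 'abdedab')
  2 → (1, 'adfdccfcbffaffafdcdbfebebfbfdabdedab')
  3 → (15, 'afdcdbfebebfbfdabdedab')
  4 → (12, 'affafdcdbfebebfbfdabdedab')
  5 → (36, 'b')
  6 → (31, 'bdedab')
  7 → (23, 'bebfbfdabdedab')
  8 → (25, 'bfbfdabdedab')
  9 → (27, 'bfdabdedab')
  10 → (20, 'bfebebfbfdabdedab')
  11 → (9, 'bffaffafdcdbfebebfbfdabdedab')
  12 → (8, 'cbffaffafdcdbfebebfbfdabdedab')
  13 → (5, 'ccfcbffaffafdcdbfebebfbfdabdedab')
  14 → (18, 'cdbfebebfbfdabdedab')
  15 → (6, 'cfcbffaffafdcdbfebebfbfdabdedab')
  16 → (34, 'dab')
  17 → (29, 'dabdedab')
  18 → (19, 'dbfebebfbfdabdedab')
  19 → (4, 'dccfcbffaffafdcdbfebebfbfdabdedab')
  20 → (17, 'dcdbfebebfbfdabdedab')
  21 → (32, 'dedab')
  22 → (2, 'dfdccfcbffaffafdcdbfebebfbfdabdedab')
  23 → (22, 'ebebfbfdabdedab')
  24 → (24, 'ebfbfdabdedab')
  25 → (33, 'edab')
  26 → (0, 'fadfdccfcbffaffafdcdbfebebfbfdabdedab')
  27 → (14, 'fafdcdbfebebfbfdabdedab')
  28 → (11, 'faffafdcdbfebebfbfdabdedab')
  29 → (26, 'fbfdabdedab')
  30 → (7, 'fcbffaffafdcdbfebebfbfdabdedab')
  31 → (28, 'fdabdedab')
  32 → (3, 'fdccfcbffaffafdcdbfebebfbfdabdedab')
  33 → (16, 'fdcdbfebebfbfdabdedab')
  34 → (21, 'febebfbfdabdedab')
  35 → (13, 'ffafdcdbfebebfbfdabdedab')
  36 → (10, 'ffaffafdcdbfebebfbfdabdedab')

[35, 30, 1, 15, 12, 36, 31, 23, 25, 27, 20, 9, 8, 5, 18, 6, 34, 29, 19, 4, 17, 32, 2, 22, 24, 33, 0, 14, 11, 26, 7, 28, 3, 16, 21, 13, 10]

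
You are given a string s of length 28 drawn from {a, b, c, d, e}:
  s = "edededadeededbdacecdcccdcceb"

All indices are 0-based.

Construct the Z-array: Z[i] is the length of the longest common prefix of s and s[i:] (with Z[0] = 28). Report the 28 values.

Z[0]=28
i=1: fresh scan; Z[1]=0
i=2: fresh scan; Z[2]=4 extend→box=[2,6)
i=3: min(r-i=3, Z[1]=0)=0; Z[3]=0
i=4: min(r-i=2, Z[2]=4)=2; Z[4]=2
i=5: min(r-i=1, Z[3]=0)=0; Z[5]=0
i=6: fresh scan; Z[6]=0
i=7: fresh scan; Z[7]=0
i=8: fresh scan; Z[8]=1 extend→box=[8,9)
i=9: fresh scan; Z[9]=4 extend→box=[9,13)
i=10: min(r-i=3, Z[1]=0)=0; Z[10]=0
i=11: min(r-i=2, Z[2]=4)=2; Z[11]=2
i=12: min(r-i=1, Z[3]=0)=0; Z[12]=0
i=13: fresh scan; Z[13]=0
i=14: fresh scan; Z[14]=0
i=15: fresh scan; Z[15]=0
i=16: fresh scan; Z[16]=0
i=17: fresh scan; Z[17]=1 extend→box=[17,18)
i=18: fresh scan; Z[18]=0
i=19: fresh scan; Z[19]=0
i=20: fresh scan; Z[20]=0
i=21: fresh scan; Z[21]=0
i=22: fresh scan; Z[22]=0
i=23: fresh scan; Z[23]=0
i=24: fresh scan; Z[24]=0
i=25: fresh scan; Z[25]=0
i=26: fresh scan; Z[26]=1 extend→box=[26,27)
i=27: fresh scan; Z[27]=0

[28, 0, 4, 0, 2, 0, 0, 0, 1, 4, 0, 2, 0, 0, 0, 0, 0, 1, 0, 0, 0, 0, 0, 0, 0, 0, 1, 0]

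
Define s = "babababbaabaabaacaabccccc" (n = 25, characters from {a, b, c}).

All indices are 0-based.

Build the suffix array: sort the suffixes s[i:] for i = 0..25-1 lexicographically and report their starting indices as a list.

[8, 11, 17, 14, 9, 12, 1, 3, 5, 18, 15, 7, 10, 13, 0, 2, 4, 6, 19, 24, 16, 23, 22, 21, 20]

sorted suffixes:
  #0 SA[0]=8  'aabaabaacaabccccc'
  #1 SA[1]=11  'aabaacaabccccc'
  #2 SA[2]=17  'aabccccc'
  #3 SA[3]=14  'aacaabccccc'
  #4 SA[4]=9  'abaabaacaabccccc'
  #5 SA[5]=12  'abaacaabccccc'
  #6 SA[6]=1  'abababbaabaabaacaabccccc'
  #7 SA[7]=3  'ababbaabaabaacaabccccc'
  #8 SA[8]=5  'abbaabaabaacaabccccc'
  #9 SA[9]=18  'abccccc'
  #10 SA[10]=15  'acaabccccc'
  #11 SA[11]=7  'baabaabaacaabccccc'
  #12 SA[12]=10  'baabaacaabccccc'
  #13 SA[13]=13  'baacaabccccc'
  #14 SA[14]=0  'babababbaabaabaacaabccccc'
  #15 SA[15]=2  'bababbaabaabaacaabccccc'
  #16 SA[16]=4  'babbaabaabaacaabccccc'
  #17 SA[17]=6  'bbaabaabaacaabccccc'
  #18 SA[18]=19  'bccccc'
  #19 SA[19]=24  'c'
  #20 SA[20]=16  'caabccccc'
  #21 SA[21]=23  'cc'
  #22 SA[22]=22  'ccc'
  #23 SA[23]=21  'cccc'
  #24 SA[24]=20  'ccccc'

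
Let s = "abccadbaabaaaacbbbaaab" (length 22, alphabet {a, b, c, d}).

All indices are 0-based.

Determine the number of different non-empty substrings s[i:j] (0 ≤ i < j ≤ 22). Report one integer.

219

rank→(start, suffix):
  0 → (10, 'aaaacbbbaaab')
  1 → (18, 'aaab')
  2 → (11, 'aaacbbbaaab')
  3 → (19, 'aab')
  4 → (7, 'aabaaaacbbbaaab')
  5 → (12, 'aacbbbaaab')
  6 → (20, 'ab')
  7 → (8, 'abaaaacbbbaaab')
  8 → (0, 'abccadbaabaaaacbbbaaab')
  9 → (13, 'acbbbaaab')
  10 → (4, 'adbaabaaaacbbbaaab')
  11 → (21, 'b')
  12 → (9, 'baaaacbbbaaab')
  13 → (17, 'baaab')
  14 → (6, 'baabaaaacbbbaaab')
  15 → (16, 'bbaaab')
  16 → (15, 'bbbaaab')
  17 → (1, 'bccadbaabaaaacbbbaaab')
  18 → (3, 'cadbaabaaaacbbbaaab')
  19 → (14, 'cbbbaaab')
  20 → (2, 'ccadbaabaaaacbbbaaab')
  21 → (5, 'dbaabaaaacbbbaaab')

SA = [10, 18, 11, 19, 7, 12, 20, 8, 0, 13, 4, 21, 9, 17, 6, 16, 15, 1, 3, 14, 2, 5]
[i] adj suffixes → lcp
  [1] 10/18 → 3 ('aaa')
  [2] 18/11 → 3 ('aaa')
  [3] 11/19 → 2 ('aa')
  [4] 19/7 → 3 ('aab')
  [5] 7/12 → 2 ('aa')
  [6] 12/20 → 1 ('a')
  [7] 20/8 → 2 ('ab')
  [8] 8/0 → 2 ('ab')
  [9] 0/13 → 1 ('a')
  [10] 13/4 → 1 ('a')
  [11] 4/21 → 0 ('')
  [12] 21/9 → 1 ('b')
  [13] 9/17 → 4 ('baaa')
  [14] 17/6 → 3 ('baa')
  [15] 6/16 → 1 ('b')
  [16] 16/15 → 2 ('bb')
  [17] 15/1 → 1 ('b')
  [18] 1/3 → 0 ('')
  [19] 3/14 → 1 ('c')
  [20] 14/2 → 1 ('c')
  [21] 2/5 → 0 ('')

n(n+1)/2 = 22·23/2 = 253
Σ LCP = 0 + 3 + 3 + 2 + 3 + 2 + 1 + 2 + 2 + 1 + 1 + 0 + 1 + 4 + 3 + 1 + 2 + 1 + 0 + 1 + 1 + 0 = 34
distinct = 253 − 34 = 219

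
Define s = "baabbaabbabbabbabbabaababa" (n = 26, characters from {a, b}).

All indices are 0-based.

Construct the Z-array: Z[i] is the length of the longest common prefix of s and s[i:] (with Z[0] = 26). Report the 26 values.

Z[0]=26
i=1: i≥r, start 0; Z[1]=0
i=2: i≥r, start 0; Z[2]=0
i=3: i≥r, start 0; Z[3]=1 extend→box=[3,4)
i=4: i≥r, start 0; Z[4]=6 extend→box=[4,10)
i=5: min(r-i=5, Z[1]=0)=0; Z[5]=0
i=6: min(r-i=4, Z[2]=0)=0; Z[6]=0
i=7: min(r-i=3, Z[3]=1)=1; Z[7]=1
i=8: min(r-i=2, Z[4]=6)=2; Z[8]=2
i=9: min(r-i=1, Z[5]=0)=0; Z[9]=0
i=10: i≥r, start 0; Z[10]=1 extend→box=[10,11)
i=11: i≥r, start 0; Z[11]=2 extend→box=[11,13)
i=12: min(r-i=1, Z[1]=0)=0; Z[12]=0
i=13: i≥r, start 0; Z[13]=1 extend→box=[13,14)
i=14: i≥r, start 0; Z[14]=2 extend→box=[14,16)
i=15: min(r-i=1, Z[1]=0)=0; Z[15]=0
i=16: i≥r, start 0; Z[16]=1 extend→box=[16,17)
i=17: i≥r, start 0; Z[17]=2 extend→box=[17,19)
i=18: min(r-i=1, Z[1]=0)=0; Z[18]=0
i=19: i≥r, start 0; Z[19]=4 extend→box=[19,23)
i=20: min(r-i=3, Z[1]=0)=0; Z[20]=0
i=21: min(r-i=2, Z[2]=0)=0; Z[21]=0
i=22: min(r-i=1, Z[3]=1)=1; Z[22]=2 extend→box=[22,24)
i=23: min(r-i=1, Z[1]=0)=0; Z[23]=0
i=24: i≥r, start 0; Z[24]=2 extend→box=[24,26)
i=25: min(r-i=1, Z[1]=0)=0; Z[25]=0

[26, 0, 0, 1, 6, 0, 0, 1, 2, 0, 1, 2, 0, 1, 2, 0, 1, 2, 0, 4, 0, 0, 2, 0, 2, 0]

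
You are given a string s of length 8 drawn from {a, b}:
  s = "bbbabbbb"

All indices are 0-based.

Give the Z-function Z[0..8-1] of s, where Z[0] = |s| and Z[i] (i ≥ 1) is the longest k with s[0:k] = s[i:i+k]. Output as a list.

[8, 2, 1, 0, 3, 3, 2, 1]

Z[0]=8
i=1: outside box; Z[1]=2 grow→box=[1,3)
i=2: min(r-i=1, Z[1]=2)=1; Z[2]=1
i=3: outside box; Z[3]=0
i=4: outside box; Z[4]=3 grow→box=[4,7)
i=5: min(r-i=2, Z[1]=2)=2; Z[5]=3 grow→box=[5,8)
i=6: min(r-i=2, Z[1]=2)=2; Z[6]=2
i=7: min(r-i=1, Z[2]=1)=1; Z[7]=1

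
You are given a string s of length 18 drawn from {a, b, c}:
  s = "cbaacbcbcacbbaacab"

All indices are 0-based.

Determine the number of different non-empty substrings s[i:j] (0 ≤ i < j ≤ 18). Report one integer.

142

rank→(start, suffix):
  0 → (13, 'aacab')
  1 → (2, 'aacbcbcacbbaacab')
  2 → (16, 'ab')
  3 → (14, 'acab')
  4 → (9, 'acbbaacab')
  5 → (3, 'acbcbcacbbaacab')
  6 → (17, 'b')
  7 → (12, 'baacab')
  8 → (1, 'baacbcbcacbbaacab')
  9 → (11, 'bbaacab')
  10 → (7, 'bcacbbaacab')
  11 → (5, 'bcbcacbbaacab')
  12 → (15, 'cab')
  13 → (8, 'cacbbaacab')
  14 → (0, 'cbaacbcbcacbbaacab')
  15 → (10, 'cbbaacab')
  16 → (6, 'cbcacbbaacab')
  17 → (4, 'cbcbcacbbaacab')

SA = [13, 2, 16, 14, 9, 3, 17, 12, 1, 11, 7, 5, 15, 8, 0, 10, 6, 4]
[i] adj suffixes → lcp
  [1] 13/2 → 3 ('aac')
  [2] 2/16 → 1 ('a')
  [3] 16/14 → 1 ('a')
  [4] 14/9 → 2 ('ac')
  [5] 9/3 → 3 ('acb')
  [6] 3/17 → 0 ('')
  [7] 17/12 → 1 ('b')
  [8] 12/1 → 4 ('baac')
  [9] 1/11 → 1 ('b')
  [10] 11/7 → 1 ('b')
  [11] 7/5 → 2 ('bc')
  [12] 5/15 → 0 ('')
  [13] 15/8 → 2 ('ca')
  [14] 8/0 → 1 ('c')
  [15] 0/10 → 2 ('cb')
  [16] 10/6 → 2 ('cb')
  [17] 6/4 → 3 ('cbc')

n(n+1)/2 = 18·19/2 = 171
Σ LCP = 0 + 3 + 1 + 1 + 2 + 3 + 0 + 1 + 4 + 1 + 1 + 2 + 0 + 2 + 1 + 2 + 2 + 3 = 29
distinct = 171 − 29 = 142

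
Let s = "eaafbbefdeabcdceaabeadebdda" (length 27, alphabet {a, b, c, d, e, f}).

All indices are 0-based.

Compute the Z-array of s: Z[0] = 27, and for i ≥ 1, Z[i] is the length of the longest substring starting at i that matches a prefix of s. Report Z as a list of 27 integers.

[27, 0, 0, 0, 0, 0, 1, 0, 0, 2, 0, 0, 0, 0, 0, 3, 0, 0, 0, 2, 0, 0, 1, 0, 0, 0, 0]

Z[0]=27
i=1: i≥r, start 0; Z[1]=0
i=2: i≥r, start 0; Z[2]=0
i=3: i≥r, start 0; Z[3]=0
i=4: i≥r, start 0; Z[4]=0
i=5: i≥r, start 0; Z[5]=0
i=6: i≥r, start 0; Z[6]=1 scan→box=[6,7)
i=7: i≥r, start 0; Z[7]=0
i=8: i≥r, start 0; Z[8]=0
i=9: i≥r, start 0; Z[9]=2 scan→box=[9,11)
i=10: min(r-i=1, Z[1]=0)=0; Z[10]=0
i=11: i≥r, start 0; Z[11]=0
i=12: i≥r, start 0; Z[12]=0
i=13: i≥r, start 0; Z[13]=0
i=14: i≥r, start 0; Z[14]=0
i=15: i≥r, start 0; Z[15]=3 scan→box=[15,18)
i=16: min(r-i=2, Z[1]=0)=0; Z[16]=0
i=17: min(r-i=1, Z[2]=0)=0; Z[17]=0
i=18: i≥r, start 0; Z[18]=0
i=19: i≥r, start 0; Z[19]=2 scan→box=[19,21)
i=20: min(r-i=1, Z[1]=0)=0; Z[20]=0
i=21: i≥r, start 0; Z[21]=0
i=22: i≥r, start 0; Z[22]=1 scan→box=[22,23)
i=23: i≥r, start 0; Z[23]=0
i=24: i≥r, start 0; Z[24]=0
i=25: i≥r, start 0; Z[25]=0
i=26: i≥r, start 0; Z[26]=0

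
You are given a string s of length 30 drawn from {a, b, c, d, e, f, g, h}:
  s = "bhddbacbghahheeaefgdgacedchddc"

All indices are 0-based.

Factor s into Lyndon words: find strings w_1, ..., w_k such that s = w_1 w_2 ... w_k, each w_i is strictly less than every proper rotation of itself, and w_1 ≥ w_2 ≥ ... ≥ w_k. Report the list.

emit factor 1: 'bhdd' (i=0, period=4)
emit factor 2: 'b' (i=4, period=1)
emit factor 3: 'acbghahheeaefgdgacedchddc' (i=5, period=25)

["bhdd", "b", "acbghahheeaefgdgacedchddc"]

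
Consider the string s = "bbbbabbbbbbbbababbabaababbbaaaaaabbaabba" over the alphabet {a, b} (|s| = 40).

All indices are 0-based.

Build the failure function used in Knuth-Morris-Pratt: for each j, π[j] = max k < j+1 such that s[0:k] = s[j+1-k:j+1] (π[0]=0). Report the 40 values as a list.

π[0] = 0
j=1 s[j]='b': π[1]=1 (border 'b')
j=2 s[j]='b': π[2]=2 (border 'bb')
j=3 s[j]='b': π[3]=3 (border 'bbb')
j=4 s[j]='a': k: 3→2→1→0; π[4]=0 (border '')
j=5 s[j]='b': π[5]=1 (border 'b')
j=6 s[j]='b': π[6]=2 (border 'bb')
j=7 s[j]='b': π[7]=3 (border 'bbb')
j=8 s[j]='b': π[8]=4 (border 'bbbb')
j=9 s[j]='b': k: 4→3; π[9]=4 (border 'bbbb')
j=10 s[j]='b': k: 4→3; π[10]=4 (border 'bbbb')
j=11 s[j]='b': k: 4→3; π[11]=4 (border 'bbbb')
j=12 s[j]='b': k: 4→3; π[12]=4 (border 'bbbb')
j=13 s[j]='a': π[13]=5 (border 'bbbba')
j=14 s[j]='b': π[14]=6 (border 'bbbbab')
j=15 s[j]='a': k: 6→1→0; π[15]=0 (border '')
j=16 s[j]='b': π[16]=1 (border 'b')
j=17 s[j]='b': π[17]=2 (border 'bb')
j=18 s[j]='a': k: 2→1→0; π[18]=0 (border '')
j=19 s[j]='b': π[19]=1 (border 'b')
j=20 s[j]='a': k: 1→0; π[20]=0 (border '')
j=21 s[j]='a': π[21]=0 (border '')
j=22 s[j]='b': π[22]=1 (border 'b')
j=23 s[j]='a': k: 1→0; π[23]=0 (border '')
j=24 s[j]='b': π[24]=1 (border 'b')
j=25 s[j]='b': π[25]=2 (border 'bb')
j=26 s[j]='b': π[26]=3 (border 'bbb')
j=27 s[j]='a': k: 3→2→1→0; π[27]=0 (border '')
j=28 s[j]='a': π[28]=0 (border '')
j=29 s[j]='a': π[29]=0 (border '')
j=30 s[j]='a': π[30]=0 (border '')
j=31 s[j]='a': π[31]=0 (border '')
j=32 s[j]='a': π[32]=0 (border '')
j=33 s[j]='b': π[33]=1 (border 'b')
j=34 s[j]='b': π[34]=2 (border 'bb')
j=35 s[j]='a': k: 2→1→0; π[35]=0 (border '')
j=36 s[j]='a': π[36]=0 (border '')
j=37 s[j]='b': π[37]=1 (border 'b')
j=38 s[j]='b': π[38]=2 (border 'bb')
j=39 s[j]='a': k: 2→1→0; π[39]=0 (border '')

[0, 1, 2, 3, 0, 1, 2, 3, 4, 4, 4, 4, 4, 5, 6, 0, 1, 2, 0, 1, 0, 0, 1, 0, 1, 2, 3, 0, 0, 0, 0, 0, 0, 1, 2, 0, 0, 1, 2, 0]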